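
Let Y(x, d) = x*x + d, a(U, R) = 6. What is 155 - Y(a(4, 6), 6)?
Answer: 113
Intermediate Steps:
Y(x, d) = d + x**2 (Y(x, d) = x**2 + d = d + x**2)
155 - Y(a(4, 6), 6) = 155 - (6 + 6**2) = 155 - (6 + 36) = 155 - 1*42 = 155 - 42 = 113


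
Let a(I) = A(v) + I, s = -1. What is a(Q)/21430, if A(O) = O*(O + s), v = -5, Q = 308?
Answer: 169/10715 ≈ 0.015772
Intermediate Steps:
A(O) = O*(-1 + O) (A(O) = O*(O - 1) = O*(-1 + O))
a(I) = 30 + I (a(I) = -5*(-1 - 5) + I = -5*(-6) + I = 30 + I)
a(Q)/21430 = (30 + 308)/21430 = 338*(1/21430) = 169/10715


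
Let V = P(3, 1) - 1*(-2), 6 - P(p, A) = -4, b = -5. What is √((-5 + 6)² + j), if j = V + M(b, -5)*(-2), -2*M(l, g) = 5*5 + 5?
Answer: √43 ≈ 6.5574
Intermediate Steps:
P(p, A) = 10 (P(p, A) = 6 - 1*(-4) = 6 + 4 = 10)
V = 12 (V = 10 - 1*(-2) = 10 + 2 = 12)
M(l, g) = -15 (M(l, g) = -(5*5 + 5)/2 = -(25 + 5)/2 = -½*30 = -15)
j = 42 (j = 12 - 15*(-2) = 12 + 30 = 42)
√((-5 + 6)² + j) = √((-5 + 6)² + 42) = √(1² + 42) = √(1 + 42) = √43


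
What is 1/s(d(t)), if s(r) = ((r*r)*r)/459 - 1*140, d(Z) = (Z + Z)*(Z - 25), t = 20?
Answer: -459/8064260 ≈ -5.6918e-5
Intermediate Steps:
d(Z) = 2*Z*(-25 + Z) (d(Z) = (2*Z)*(-25 + Z) = 2*Z*(-25 + Z))
s(r) = -140 + r³/459 (s(r) = (r²*r)*(1/459) - 140 = r³*(1/459) - 140 = r³/459 - 140 = -140 + r³/459)
1/s(d(t)) = 1/(-140 + (2*20*(-25 + 20))³/459) = 1/(-140 + (2*20*(-5))³/459) = 1/(-140 + (1/459)*(-200)³) = 1/(-140 + (1/459)*(-8000000)) = 1/(-140 - 8000000/459) = 1/(-8064260/459) = -459/8064260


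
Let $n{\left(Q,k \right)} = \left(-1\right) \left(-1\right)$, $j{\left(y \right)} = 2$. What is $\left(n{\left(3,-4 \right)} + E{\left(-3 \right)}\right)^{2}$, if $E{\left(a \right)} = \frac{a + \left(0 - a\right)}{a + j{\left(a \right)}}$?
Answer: $1$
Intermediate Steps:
$E{\left(a \right)} = 0$ ($E{\left(a \right)} = \frac{a + \left(0 - a\right)}{a + 2} = \frac{a - a}{2 + a} = \frac{0}{2 + a} = 0$)
$n{\left(Q,k \right)} = 1$
$\left(n{\left(3,-4 \right)} + E{\left(-3 \right)}\right)^{2} = \left(1 + 0\right)^{2} = 1^{2} = 1$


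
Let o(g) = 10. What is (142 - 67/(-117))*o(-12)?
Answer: 166810/117 ≈ 1425.7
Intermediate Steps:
(142 - 67/(-117))*o(-12) = (142 - 67/(-117))*10 = (142 - 67*(-1/117))*10 = (142 + 67/117)*10 = (16681/117)*10 = 166810/117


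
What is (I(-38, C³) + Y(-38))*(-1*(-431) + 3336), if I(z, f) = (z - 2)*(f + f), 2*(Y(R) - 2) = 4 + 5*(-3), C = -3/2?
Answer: 2007811/2 ≈ 1.0039e+6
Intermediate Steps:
C = -3/2 (C = -3*½ = -3/2 ≈ -1.5000)
Y(R) = -7/2 (Y(R) = 2 + (4 + 5*(-3))/2 = 2 + (4 - 15)/2 = 2 + (½)*(-11) = 2 - 11/2 = -7/2)
I(z, f) = 2*f*(-2 + z) (I(z, f) = (-2 + z)*(2*f) = 2*f*(-2 + z))
(I(-38, C³) + Y(-38))*(-1*(-431) + 3336) = (2*(-3/2)³*(-2 - 38) - 7/2)*(-1*(-431) + 3336) = (2*(-27/8)*(-40) - 7/2)*(431 + 3336) = (270 - 7/2)*3767 = (533/2)*3767 = 2007811/2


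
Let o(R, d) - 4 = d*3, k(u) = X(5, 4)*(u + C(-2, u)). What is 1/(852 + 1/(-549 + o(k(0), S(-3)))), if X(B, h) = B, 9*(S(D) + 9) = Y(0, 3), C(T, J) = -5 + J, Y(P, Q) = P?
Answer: 572/487343 ≈ 0.0011737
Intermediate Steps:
S(D) = -9 (S(D) = -9 + (1/9)*0 = -9 + 0 = -9)
k(u) = -25 + 10*u (k(u) = 5*(u + (-5 + u)) = 5*(-5 + 2*u) = -25 + 10*u)
o(R, d) = 4 + 3*d (o(R, d) = 4 + d*3 = 4 + 3*d)
1/(852 + 1/(-549 + o(k(0), S(-3)))) = 1/(852 + 1/(-549 + (4 + 3*(-9)))) = 1/(852 + 1/(-549 + (4 - 27))) = 1/(852 + 1/(-549 - 23)) = 1/(852 + 1/(-572)) = 1/(852 - 1/572) = 1/(487343/572) = 572/487343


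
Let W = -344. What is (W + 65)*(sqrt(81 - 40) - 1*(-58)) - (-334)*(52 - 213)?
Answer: -69956 - 279*sqrt(41) ≈ -71743.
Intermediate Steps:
(W + 65)*(sqrt(81 - 40) - 1*(-58)) - (-334)*(52 - 213) = (-344 + 65)*(sqrt(81 - 40) - 1*(-58)) - (-334)*(52 - 213) = -279*(sqrt(41) + 58) - (-334)*(-161) = -279*(58 + sqrt(41)) - 1*53774 = (-16182 - 279*sqrt(41)) - 53774 = -69956 - 279*sqrt(41)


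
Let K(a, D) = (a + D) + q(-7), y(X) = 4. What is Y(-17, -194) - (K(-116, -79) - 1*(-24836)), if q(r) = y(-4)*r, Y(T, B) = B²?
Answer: 13023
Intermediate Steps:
q(r) = 4*r
K(a, D) = -28 + D + a (K(a, D) = (a + D) + 4*(-7) = (D + a) - 28 = -28 + D + a)
Y(-17, -194) - (K(-116, -79) - 1*(-24836)) = (-194)² - ((-28 - 79 - 116) - 1*(-24836)) = 37636 - (-223 + 24836) = 37636 - 1*24613 = 37636 - 24613 = 13023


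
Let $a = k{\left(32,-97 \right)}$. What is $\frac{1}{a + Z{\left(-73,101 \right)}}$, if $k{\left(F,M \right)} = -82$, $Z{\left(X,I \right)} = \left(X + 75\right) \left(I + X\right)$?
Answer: $- \frac{1}{26} \approx -0.038462$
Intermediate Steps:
$Z{\left(X,I \right)} = \left(75 + X\right) \left(I + X\right)$
$a = -82$
$\frac{1}{a + Z{\left(-73,101 \right)}} = \frac{1}{-82 + \left(\left(-73\right)^{2} + 75 \cdot 101 + 75 \left(-73\right) + 101 \left(-73\right)\right)} = \frac{1}{-82 + \left(5329 + 7575 - 5475 - 7373\right)} = \frac{1}{-82 + 56} = \frac{1}{-26} = - \frac{1}{26}$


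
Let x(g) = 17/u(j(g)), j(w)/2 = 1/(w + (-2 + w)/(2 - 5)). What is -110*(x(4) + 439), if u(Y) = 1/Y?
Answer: -49412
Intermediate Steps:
j(w) = 2/(2/3 + 2*w/3) (j(w) = 2/(w + (-2 + w)/(2 - 5)) = 2/(w + (-2 + w)/(-3)) = 2/(w + (-2 + w)*(-1/3)) = 2/(w + (2/3 - w/3)) = 2/(2/3 + 2*w/3))
x(g) = 17/(1/3 + g/3) (x(g) = 17/(1/(3/(1 + g))) = 17/(1/3 + g/3))
-110*(x(4) + 439) = -110*(51/(1 + 4) + 439) = -110*(51/5 + 439) = -110*2246/5 = -49412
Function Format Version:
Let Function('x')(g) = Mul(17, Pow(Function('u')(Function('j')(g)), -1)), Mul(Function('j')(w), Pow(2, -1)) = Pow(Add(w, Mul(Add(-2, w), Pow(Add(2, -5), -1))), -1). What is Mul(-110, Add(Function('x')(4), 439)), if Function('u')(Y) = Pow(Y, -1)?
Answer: -49412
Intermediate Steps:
Function('j')(w) = Mul(2, Pow(Add(Rational(2, 3), Mul(Rational(2, 3), w)), -1)) (Function('j')(w) = Mul(2, Pow(Add(w, Mul(Add(-2, w), Pow(Add(2, -5), -1))), -1)) = Mul(2, Pow(Add(w, Mul(Add(-2, w), Pow(-3, -1))), -1)) = Mul(2, Pow(Add(w, Mul(Add(-2, w), Rational(-1, 3))), -1)) = Mul(2, Pow(Add(w, Add(Rational(2, 3), Mul(Rational(-1, 3), w))), -1)) = Mul(2, Pow(Add(Rational(2, 3), Mul(Rational(2, 3), w)), -1)))
Function('x')(g) = Mul(17, Pow(Add(Rational(1, 3), Mul(Rational(1, 3), g)), -1)) (Function('x')(g) = Mul(17, Pow(Pow(Mul(3, Pow(Add(1, g), -1)), -1), -1)) = Mul(17, Pow(Add(Rational(1, 3), Mul(Rational(1, 3), g)), -1)))
Mul(-110, Add(Function('x')(4), 439)) = Mul(-110, Add(Mul(51, Pow(Add(1, 4), -1)), 439)) = Mul(-110, Add(Mul(51, Pow(5, -1)), 439)) = Mul(-110, Add(Mul(51, Rational(1, 5)), 439)) = Mul(-110, Add(Rational(51, 5), 439)) = Mul(-110, Rational(2246, 5)) = -49412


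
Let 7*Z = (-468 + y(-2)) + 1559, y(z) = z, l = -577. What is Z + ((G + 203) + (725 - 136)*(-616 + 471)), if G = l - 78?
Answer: -599910/7 ≈ -85701.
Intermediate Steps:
G = -655 (G = -577 - 78 = -655)
Z = 1089/7 (Z = ((-468 - 2) + 1559)/7 = (-470 + 1559)/7 = (1/7)*1089 = 1089/7 ≈ 155.57)
Z + ((G + 203) + (725 - 136)*(-616 + 471)) = 1089/7 + ((-655 + 203) + (725 - 136)*(-616 + 471)) = 1089/7 + (-452 + 589*(-145)) = 1089/7 + (-452 - 85405) = 1089/7 - 85857 = -599910/7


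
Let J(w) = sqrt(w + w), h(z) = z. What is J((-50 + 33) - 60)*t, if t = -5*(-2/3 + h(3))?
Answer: -35*I*sqrt(154)/3 ≈ -144.78*I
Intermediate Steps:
J(w) = sqrt(2)*sqrt(w) (J(w) = sqrt(2*w) = sqrt(2)*sqrt(w))
t = -35/3 (t = -5*(-2/3 + 3) = -5*7/3 = -35/3 ≈ -11.667)
J((-50 + 33) - 60)*t = (sqrt(2)*sqrt((-50 + 33) - 60))*(-35/3) = (sqrt(2)*sqrt(-17 - 60))*(-35/3) = (sqrt(2)*sqrt(-77))*(-35/3) = (sqrt(2)*(I*sqrt(77)))*(-35/3) = (I*sqrt(154))*(-35/3) = -35*I*sqrt(154)/3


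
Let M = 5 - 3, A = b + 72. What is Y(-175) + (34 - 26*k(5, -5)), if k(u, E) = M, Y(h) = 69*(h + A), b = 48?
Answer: -3813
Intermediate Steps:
A = 120 (A = 48 + 72 = 120)
Y(h) = 8280 + 69*h (Y(h) = 69*(h + 120) = 69*(120 + h) = 8280 + 69*h)
M = 2
k(u, E) = 2
Y(-175) + (34 - 26*k(5, -5)) = (8280 + 69*(-175)) + (34 - 26*2) = (8280 - 12075) + (34 - 52) = -3795 - 18 = -3813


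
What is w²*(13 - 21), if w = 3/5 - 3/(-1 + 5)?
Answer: -9/50 ≈ -0.18000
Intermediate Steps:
w = -3/20 (w = 3*(⅕) - 3/4 = ⅗ - 3*¼ = ⅗ - ¾ = -3/20 ≈ -0.15000)
w²*(13 - 21) = (-3/20)²*(13 - 21) = (9/400)*(-8) = -9/50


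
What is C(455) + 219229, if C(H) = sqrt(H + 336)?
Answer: 219229 + sqrt(791) ≈ 2.1926e+5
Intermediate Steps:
C(H) = sqrt(336 + H)
C(455) + 219229 = sqrt(336 + 455) + 219229 = sqrt(791) + 219229 = 219229 + sqrt(791)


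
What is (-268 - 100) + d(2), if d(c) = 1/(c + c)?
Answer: -1471/4 ≈ -367.75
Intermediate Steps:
d(c) = 1/(2*c)
(-268 - 100) + d(2) = (-268 - 100) + (½)/2 = -368 + (½)*(½) = -368 + ¼ = -1471/4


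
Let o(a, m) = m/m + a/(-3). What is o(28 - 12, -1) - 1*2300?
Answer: -6913/3 ≈ -2304.3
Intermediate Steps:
o(a, m) = 1 - a/3 (o(a, m) = 1 + a*(-1/3) = 1 - a/3)
o(28 - 12, -1) - 1*2300 = (1 - (28 - 12)/3) - 1*2300 = (1 - 1/3*16) - 2300 = (1 - 16/3) - 2300 = -13/3 - 2300 = -6913/3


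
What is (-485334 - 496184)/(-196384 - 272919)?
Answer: 981518/469303 ≈ 2.0914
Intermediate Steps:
(-485334 - 496184)/(-196384 - 272919) = -981518/(-469303) = -981518*(-1/469303) = 981518/469303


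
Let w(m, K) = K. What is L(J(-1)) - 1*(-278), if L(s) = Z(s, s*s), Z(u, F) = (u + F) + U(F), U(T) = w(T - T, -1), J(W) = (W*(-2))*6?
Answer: 433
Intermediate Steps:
J(W) = -12*W (J(W) = -2*W*6 = -12*W)
U(T) = -1
Z(u, F) = -1 + F + u (Z(u, F) = (u + F) - 1 = (F + u) - 1 = -1 + F + u)
L(s) = -1 + s + s**2 (L(s) = -1 + s*s + s = -1 + s**2 + s = -1 + s + s**2)
L(J(-1)) - 1*(-278) = (-1 - 12*(-1) + (-12*(-1))**2) - 1*(-278) = (-1 + 12 + 12**2) + 278 = (-1 + 12 + 144) + 278 = 155 + 278 = 433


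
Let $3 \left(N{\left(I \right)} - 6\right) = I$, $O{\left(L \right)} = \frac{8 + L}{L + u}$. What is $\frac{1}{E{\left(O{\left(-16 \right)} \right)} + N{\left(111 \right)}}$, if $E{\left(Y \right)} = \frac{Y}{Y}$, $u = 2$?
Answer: $\frac{1}{44} \approx 0.022727$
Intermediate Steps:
$O{\left(L \right)} = \frac{8 + L}{2 + L}$ ($O{\left(L \right)} = \frac{8 + L}{L + 2} = \frac{8 + L}{2 + L}$)
$E{\left(Y \right)} = 1$
$N{\left(I \right)} = 6 + \frac{I}{3}$
$\frac{1}{E{\left(O{\left(-16 \right)} \right)} + N{\left(111 \right)}} = \frac{1}{1 + \left(6 + \frac{1}{3} \cdot 111\right)} = \frac{1}{1 + \left(6 + 37\right)} = \frac{1}{1 + 43} = \frac{1}{44}$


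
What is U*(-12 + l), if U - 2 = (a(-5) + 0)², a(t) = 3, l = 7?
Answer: -55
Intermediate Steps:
U = 11 (U = 2 + (3 + 0)² = 2 + 3² = 2 + 9 = 11)
U*(-12 + l) = 11*(-12 + 7) = 11*(-5) = -55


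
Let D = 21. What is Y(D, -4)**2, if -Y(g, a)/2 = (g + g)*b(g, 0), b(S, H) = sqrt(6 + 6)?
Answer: 84672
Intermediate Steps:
b(S, H) = 2*sqrt(3) (b(S, H) = sqrt(12) = 2*sqrt(3))
Y(g, a) = -8*g*sqrt(3) (Y(g, a) = -2*(g + g)*2*sqrt(3) = -2*2*g*2*sqrt(3) = -8*g*sqrt(3))
Y(D, -4)**2 = (-8*21*sqrt(3))**2 = (-168*sqrt(3))**2 = 84672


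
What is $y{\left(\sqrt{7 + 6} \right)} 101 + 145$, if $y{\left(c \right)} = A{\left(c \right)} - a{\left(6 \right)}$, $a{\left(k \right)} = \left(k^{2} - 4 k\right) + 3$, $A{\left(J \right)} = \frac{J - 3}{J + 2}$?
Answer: $- \frac{10411}{9} - \frac{505 \sqrt{13}}{9} \approx -1359.1$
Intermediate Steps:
$A{\left(J \right)} = \frac{-3 + J}{2 + J}$
$a{\left(k \right)} = 3 + k^{2} - 4 k$
$y{\left(c \right)} = -15 + \frac{-3 + c}{2 + c}$ ($y{\left(c \right)} = \frac{-3 + c}{2 + c} - \left(3 + 6^{2} - 24\right) = \frac{-3 + c}{2 + c} - \left(3 + 36 - 24\right) = \frac{-3 + c}{2 + c} - 15 = -15 + \frac{-3 + c}{2 + c}$)
$y{\left(\sqrt{7 + 6} \right)} 101 + 145 = \frac{-33 - 14 \sqrt{7 + 6}}{2 + \sqrt{7 + 6}} \cdot 101 + 145 = \frac{-33 - 14 \sqrt{13}}{2 + \sqrt{13}} \cdot 101 + 145 = \frac{101 \left(-33 - 14 \sqrt{13}\right)}{2 + \sqrt{13}} + 145 = 145 + \frac{101 \left(-33 - 14 \sqrt{13}\right)}{2 + \sqrt{13}}$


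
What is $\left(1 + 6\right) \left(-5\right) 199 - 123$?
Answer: $-7088$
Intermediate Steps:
$\left(1 + 6\right) \left(-5\right) 199 - 123 = 7 \left(-5\right) 199 - 123 = \left(-35\right) 199 - 123 = -6965 - 123 = -7088$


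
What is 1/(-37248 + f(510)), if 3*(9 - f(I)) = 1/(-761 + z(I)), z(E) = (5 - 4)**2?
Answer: -2280/84904919 ≈ -2.6854e-5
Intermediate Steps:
z(E) = 1 (z(E) = 1**2 = 1)
f(I) = 20521/2280 (f(I) = 9 - 1/(3*(-761 + 1)) = 9 - 1/3/(-760) = 9 - 1/3*(-1/760) = 9 + 1/2280 = 20521/2280)
1/(-37248 + f(510)) = 1/(-37248 + 20521/2280) = 1/(-84904919/2280) = -2280/84904919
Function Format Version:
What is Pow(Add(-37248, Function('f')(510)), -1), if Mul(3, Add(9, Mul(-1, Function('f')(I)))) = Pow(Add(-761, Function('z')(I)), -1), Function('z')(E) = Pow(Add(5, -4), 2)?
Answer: Rational(-2280, 84904919) ≈ -2.6854e-5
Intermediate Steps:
Function('z')(E) = 1 (Function('z')(E) = Pow(1, 2) = 1)
Function('f')(I) = Rational(20521, 2280) (Function('f')(I) = Add(9, Mul(Rational(-1, 3), Pow(Add(-761, 1), -1))) = Add(9, Mul(Rational(-1, 3), Pow(-760, -1))) = Add(9, Mul(Rational(-1, 3), Rational(-1, 760))) = Add(9, Rational(1, 2280)) = Rational(20521, 2280))
Pow(Add(-37248, Function('f')(510)), -1) = Pow(Add(-37248, Rational(20521, 2280)), -1) = Pow(Rational(-84904919, 2280), -1) = Rational(-2280, 84904919)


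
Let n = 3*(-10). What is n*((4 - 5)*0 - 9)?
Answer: 270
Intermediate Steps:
n = -30
n*((4 - 5)*0 - 9) = -30*((4 - 5)*0 - 9) = -30*(-1*0 - 9) = -30*(0 - 9) = -30*(-9) = 270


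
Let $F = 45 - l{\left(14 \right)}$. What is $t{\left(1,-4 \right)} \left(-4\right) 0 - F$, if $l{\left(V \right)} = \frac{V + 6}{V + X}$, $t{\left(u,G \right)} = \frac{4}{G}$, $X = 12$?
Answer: $- \frac{575}{13} \approx -44.231$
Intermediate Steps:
$l{\left(V \right)} = \frac{6 + V}{12 + V}$ ($l{\left(V \right)} = \frac{V + 6}{V + 12} = \frac{6 + V}{12 + V}$)
$F = \frac{575}{13}$ ($F = 45 - \frac{6 + 14}{12 + 14} = 45 - \frac{1}{26} \cdot 20 = 45 - \frac{10}{13} = \frac{575}{13} \approx 44.231$)
$t{\left(1,-4 \right)} \left(-4\right) 0 - F = \frac{4}{-4} \left(-4\right) 0 - \frac{575}{13} = 4 \left(- \frac{1}{4}\right) \left(-4\right) 0 - \frac{575}{13} = \left(-1\right) \left(-4\right) 0 - \frac{575}{13} = 4 \cdot 0 - \frac{575}{13} = 0 - \frac{575}{13} = - \frac{575}{13}$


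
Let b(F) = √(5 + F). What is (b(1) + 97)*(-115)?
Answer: -11155 - 115*√6 ≈ -11437.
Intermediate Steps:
(b(1) + 97)*(-115) = (√(5 + 1) + 97)*(-115) = (√6 + 97)*(-115) = (97 + √6)*(-115) = -11155 - 115*√6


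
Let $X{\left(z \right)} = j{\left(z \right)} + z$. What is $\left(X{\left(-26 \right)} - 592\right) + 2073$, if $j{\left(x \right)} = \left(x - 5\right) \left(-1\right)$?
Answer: $1486$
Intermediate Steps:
$j{\left(x \right)} = 5 - x$ ($j{\left(x \right)} = \left(-5 + x\right) \left(-1\right) = 5 - x$)
$X{\left(z \right)} = 5$ ($X{\left(z \right)} = \left(5 - z\right) + z = 5$)
$\left(X{\left(-26 \right)} - 592\right) + 2073 = \left(5 - 592\right) + 2073 = -587 + 2073 = 1486$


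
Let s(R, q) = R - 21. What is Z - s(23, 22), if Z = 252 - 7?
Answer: 243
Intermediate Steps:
s(R, q) = -21 + R
Z = 245
Z - s(23, 22) = 245 - (-21 + 23) = 245 - 1*2 = 245 - 2 = 243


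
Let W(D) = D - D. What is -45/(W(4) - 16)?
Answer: 45/16 ≈ 2.8125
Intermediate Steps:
W(D) = 0
-45/(W(4) - 16) = -45/(0 - 16) = -45/(-16) = -1/16*(-45) = 45/16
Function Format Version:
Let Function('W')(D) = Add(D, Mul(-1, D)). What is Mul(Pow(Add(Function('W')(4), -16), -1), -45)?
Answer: Rational(45, 16) ≈ 2.8125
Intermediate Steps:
Function('W')(D) = 0
Mul(Pow(Add(Function('W')(4), -16), -1), -45) = Mul(Pow(Add(0, -16), -1), -45) = Mul(Pow(-16, -1), -45) = Mul(Rational(-1, 16), -45) = Rational(45, 16)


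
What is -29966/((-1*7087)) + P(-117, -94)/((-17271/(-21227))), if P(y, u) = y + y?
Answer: -202832880/715787 ≈ -283.37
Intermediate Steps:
P(y, u) = 2*y
-29966/((-1*7087)) + P(-117, -94)/((-17271/(-21227))) = -29966/((-1*7087)) + (2*(-117))/((-17271/(-21227))) = -29966/(-7087) - 234/((-17271*(-1/21227))) = -29966*(-1/7087) - 234/17271/21227 = 29966/7087 - 234*21227/17271 = 29966/7087 - 551902/1919 = -202832880/715787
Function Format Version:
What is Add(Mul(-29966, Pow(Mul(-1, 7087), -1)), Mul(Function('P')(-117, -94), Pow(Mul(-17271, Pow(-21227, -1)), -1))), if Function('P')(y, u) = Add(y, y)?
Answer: Rational(-202832880, 715787) ≈ -283.37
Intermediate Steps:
Function('P')(y, u) = Mul(2, y)
Add(Mul(-29966, Pow(Mul(-1, 7087), -1)), Mul(Function('P')(-117, -94), Pow(Mul(-17271, Pow(-21227, -1)), -1))) = Add(Mul(-29966, Pow(Mul(-1, 7087), -1)), Mul(Mul(2, -117), Pow(Mul(-17271, Pow(-21227, -1)), -1))) = Add(Mul(-29966, Pow(-7087, -1)), Mul(-234, Pow(Mul(-17271, Rational(-1, 21227)), -1))) = Add(Mul(-29966, Rational(-1, 7087)), Mul(-234, Pow(Rational(17271, 21227), -1))) = Add(Rational(29966, 7087), Mul(-234, Rational(21227, 17271))) = Add(Rational(29966, 7087), Rational(-551902, 1919)) = Rational(-202832880, 715787)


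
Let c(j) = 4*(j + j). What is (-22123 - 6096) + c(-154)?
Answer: -29451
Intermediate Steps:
c(j) = 8*j (c(j) = 4*(2*j) = 8*j)
(-22123 - 6096) + c(-154) = (-22123 - 6096) + 8*(-154) = -28219 - 1232 = -29451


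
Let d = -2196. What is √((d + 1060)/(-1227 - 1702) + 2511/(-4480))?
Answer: I*√464482958170/1640240 ≈ 0.41551*I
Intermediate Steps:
√((d + 1060)/(-1227 - 1702) + 2511/(-4480)) = √((-2196 + 1060)/(-1227 - 1702) + 2511/(-4480)) = √(-1136/(-2929) + 2511*(-1/4480)) = √(-1136*(-1/2929) - 2511/4480) = √(1136/2929 - 2511/4480) = √(-2265439/13121920) = I*√464482958170/1640240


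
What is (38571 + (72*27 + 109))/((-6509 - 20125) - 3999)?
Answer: -40624/30633 ≈ -1.3262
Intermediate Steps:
(38571 + (72*27 + 109))/((-6509 - 20125) - 3999) = (38571 + (1944 + 109))/(-26634 - 3999) = (38571 + 2053)/(-30633) = 40624*(-1/30633) = -40624/30633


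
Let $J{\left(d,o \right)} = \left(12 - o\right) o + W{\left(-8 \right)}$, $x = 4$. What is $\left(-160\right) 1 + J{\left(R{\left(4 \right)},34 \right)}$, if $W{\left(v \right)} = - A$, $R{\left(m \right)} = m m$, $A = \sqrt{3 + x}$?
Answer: $-908 - \sqrt{7} \approx -910.65$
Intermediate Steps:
$A = \sqrt{7}$ ($A = \sqrt{3 + 4} = \sqrt{7} \approx 2.6458$)
$R{\left(m \right)} = m^{2}$
$W{\left(v \right)} = - \sqrt{7}$
$J{\left(d,o \right)} = - \sqrt{7} + o \left(12 - o\right)$ ($J{\left(d,o \right)} = \left(12 - o\right) o - \sqrt{7} = o \left(12 - o\right) - \sqrt{7} = - \sqrt{7} + o \left(12 - o\right)$)
$\left(-160\right) 1 + J{\left(R{\left(4 \right)},34 \right)} = \left(-160\right) 1 - \left(748 + \sqrt{7}\right) = -160 - \left(748 + \sqrt{7}\right) = -908 - \sqrt{7}$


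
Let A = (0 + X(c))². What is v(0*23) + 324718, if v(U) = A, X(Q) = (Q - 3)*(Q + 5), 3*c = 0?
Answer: 324943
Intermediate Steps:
c = 0 (c = (⅓)*0 = 0)
X(Q) = (-3 + Q)*(5 + Q)
A = 225 (A = (0 + (-15 + 0² + 2*0))² = (0 + (-15 + 0 + 0))² = (0 - 15)² = (-15)² = 225)
v(U) = 225
v(0*23) + 324718 = 225 + 324718 = 324943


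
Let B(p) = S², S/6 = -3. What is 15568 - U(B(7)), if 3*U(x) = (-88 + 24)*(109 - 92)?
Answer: 47792/3 ≈ 15931.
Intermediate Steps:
S = -18 (S = 6*(-3) = -18)
B(p) = 324 (B(p) = (-18)² = 324)
U(x) = -1088/3 (U(x) = ((-88 + 24)*(109 - 92))/3 = (-64*17)/3 = (⅓)*(-1088) = -1088/3)
15568 - U(B(7)) = 15568 - 1*(-1088/3) = 15568 + 1088/3 = 47792/3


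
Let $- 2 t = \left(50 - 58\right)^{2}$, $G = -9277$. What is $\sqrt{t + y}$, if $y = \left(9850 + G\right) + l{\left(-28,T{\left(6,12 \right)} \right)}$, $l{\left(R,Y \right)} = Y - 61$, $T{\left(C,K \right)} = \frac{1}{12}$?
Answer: $\frac{\sqrt{17283}}{6} \approx 21.911$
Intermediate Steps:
$t = -32$ ($t = - \frac{\left(50 - 58\right)^{2}}{2} = - \frac{\left(-8\right)^{2}}{2} = \left(- \frac{1}{2}\right) 64 = -32$)
$T{\left(C,K \right)} = \frac{1}{12}$
$l{\left(R,Y \right)} = -61 + Y$
$y = \frac{6145}{12}$ ($y = \left(9850 - 9277\right) + \left(-61 + \frac{1}{12}\right) = 573 - \frac{731}{12} = \frac{6145}{12} \approx 512.08$)
$\sqrt{t + y} = \sqrt{-32 + \frac{6145}{12}} = \sqrt{\frac{5761}{12}} = \frac{\sqrt{17283}}{6}$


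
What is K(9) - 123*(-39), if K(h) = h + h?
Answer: 4815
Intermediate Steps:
K(h) = 2*h
K(9) - 123*(-39) = 2*9 - 123*(-39) = 18 + 4797 = 4815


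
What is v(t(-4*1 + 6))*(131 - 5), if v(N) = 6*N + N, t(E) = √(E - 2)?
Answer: 0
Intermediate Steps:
t(E) = √(-2 + E)
v(N) = 7*N
v(t(-4*1 + 6))*(131 - 5) = (7*√(-2 + (-4*1 + 6)))*(131 - 5) = (7*√(-2 + (-4 + 6)))*126 = (7*√(-2 + 2))*126 = (7*√0)*126 = (7*0)*126 = 0*126 = 0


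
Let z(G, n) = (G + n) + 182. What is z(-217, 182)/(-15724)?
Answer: -147/15724 ≈ -0.0093488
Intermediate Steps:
z(G, n) = 182 + G + n
z(-217, 182)/(-15724) = (182 - 217 + 182)/(-15724) = 147*(-1/15724) = -147/15724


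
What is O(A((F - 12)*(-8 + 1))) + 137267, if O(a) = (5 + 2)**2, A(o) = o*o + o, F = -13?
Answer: 137316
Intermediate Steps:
A(o) = o + o**2 (A(o) = o**2 + o = o + o**2)
O(a) = 49 (O(a) = 7**2 = 49)
O(A((F - 12)*(-8 + 1))) + 137267 = 49 + 137267 = 137316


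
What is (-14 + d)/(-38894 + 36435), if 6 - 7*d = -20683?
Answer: -20591/17213 ≈ -1.1962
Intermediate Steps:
d = 20689/7 (d = 6/7 - 1/7*(-20683) = 6/7 + 20683/7 = 20689/7 ≈ 2955.6)
(-14 + d)/(-38894 + 36435) = (-14 + 20689/7)/(-38894 + 36435) = (20591/7)/(-2459) = (20591/7)*(-1/2459) = -20591/17213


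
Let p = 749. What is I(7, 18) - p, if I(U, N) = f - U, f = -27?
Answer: -783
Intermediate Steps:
I(U, N) = -27 - U
I(7, 18) - p = (-27 - 1*7) - 1*749 = (-27 - 7) - 749 = -34 - 749 = -783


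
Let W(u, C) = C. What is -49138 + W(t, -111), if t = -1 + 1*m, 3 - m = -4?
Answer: -49249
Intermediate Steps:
m = 7 (m = 3 - 1*(-4) = 3 + 4 = 7)
t = 6 (t = -1 + 1*7 = -1 + 7 = 6)
-49138 + W(t, -111) = -49138 - 111 = -49249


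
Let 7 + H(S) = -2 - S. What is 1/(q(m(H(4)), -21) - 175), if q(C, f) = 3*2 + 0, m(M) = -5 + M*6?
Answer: -1/169 ≈ -0.0059172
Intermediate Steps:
H(S) = -9 - S (H(S) = -7 + (-2 - S) = -9 - S)
m(M) = -5 + 6*M
q(C, f) = 6 (q(C, f) = 6 + 0 = 6)
1/(q(m(H(4)), -21) - 175) = 1/(6 - 175) = 1/(-169) = -1/169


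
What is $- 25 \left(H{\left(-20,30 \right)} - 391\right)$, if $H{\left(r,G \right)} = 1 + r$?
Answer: $10250$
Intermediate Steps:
$- 25 \left(H{\left(-20,30 \right)} - 391\right) = - 25 \left(\left(1 - 20\right) - 391\right) = - 25 \left(-19 - 391\right) = \left(-25\right) \left(-410\right) = 10250$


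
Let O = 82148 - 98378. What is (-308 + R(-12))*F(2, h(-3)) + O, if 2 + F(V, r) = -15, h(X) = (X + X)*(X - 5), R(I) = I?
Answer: -10790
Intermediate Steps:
O = -16230
h(X) = 2*X*(-5 + X) (h(X) = (2*X)*(-5 + X) = 2*X*(-5 + X))
F(V, r) = -17 (F(V, r) = -2 - 15 = -17)
(-308 + R(-12))*F(2, h(-3)) + O = (-308 - 12)*(-17) - 16230 = -320*(-17) - 16230 = 5440 - 16230 = -10790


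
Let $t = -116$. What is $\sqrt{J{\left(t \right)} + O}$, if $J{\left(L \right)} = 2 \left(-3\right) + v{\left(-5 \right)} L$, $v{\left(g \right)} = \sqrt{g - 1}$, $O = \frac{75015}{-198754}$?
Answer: $\frac{\sqrt{-251928446406 - 4582365691856 i \sqrt{6}}}{198754} \approx 11.786 - 12.054 i$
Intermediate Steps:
$O = - \frac{75015}{198754}$ ($O = 75015 \left(- \frac{1}{198754}\right) = - \frac{75015}{198754} \approx -0.37743$)
$v{\left(g \right)} = \sqrt{-1 + g}$
$J{\left(L \right)} = -6 + i L \sqrt{6}$ ($J{\left(L \right)} = 2 \left(-3\right) + \sqrt{-1 - 5} L = -6 + \sqrt{-6} L = -6 + i \sqrt{6} L = -6 + i L \sqrt{6}$)
$\sqrt{J{\left(t \right)} + O} = \sqrt{\left(-6 + i \left(-116\right) \sqrt{6}\right) - \frac{75015}{198754}} = \sqrt{\left(-6 - 116 i \sqrt{6}\right) - \frac{75015}{198754}} = \sqrt{- \frac{1267539}{198754} - 116 i \sqrt{6}}$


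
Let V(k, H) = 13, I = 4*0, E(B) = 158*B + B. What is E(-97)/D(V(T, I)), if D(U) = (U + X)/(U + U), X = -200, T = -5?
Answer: 400998/187 ≈ 2144.4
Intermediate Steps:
E(B) = 159*B
I = 0
D(U) = (-200 + U)/(2*U) (D(U) = (U - 200)/(U + U) = (-200 + U)/((2*U)) = (-200 + U)*(1/(2*U)) = (-200 + U)/(2*U))
E(-97)/D(V(T, I)) = (159*(-97))/(((½)*(-200 + 13)/13)) = -15423/((½)*(1/13)*(-187)) = -15423/(-187/26) = -15423*(-26/187) = 400998/187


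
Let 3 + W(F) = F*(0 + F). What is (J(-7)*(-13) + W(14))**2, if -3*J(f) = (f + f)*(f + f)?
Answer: 9778129/9 ≈ 1.0865e+6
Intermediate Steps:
J(f) = -4*f**2/3 (J(f) = -(f + f)*(f + f)/3 = -2*f*2*f/3 = -4*f**2/3)
W(F) = -3 + F**2 (W(F) = -3 + F*(0 + F) = -3 + F*F = -3 + F**2)
(J(-7)*(-13) + W(14))**2 = (-4/3*(-7)**2*(-13) + (-3 + 14**2))**2 = (-4/3*49*(-13) + (-3 + 196))**2 = (-196/3*(-13) + 193)**2 = (2548/3 + 193)**2 = (3127/3)**2 = 9778129/9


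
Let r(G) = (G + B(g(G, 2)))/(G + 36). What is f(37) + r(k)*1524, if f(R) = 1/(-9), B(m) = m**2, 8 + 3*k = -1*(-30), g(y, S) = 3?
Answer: 335977/585 ≈ 574.32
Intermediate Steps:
k = 22/3 (k = -8/3 + (-1*(-30))/3 = -8/3 + (1/3)*30 = -8/3 + 10 = 22/3 ≈ 7.3333)
f(R) = -1/9
r(G) = (9 + G)/(36 + G) (r(G) = (G + 3**2)/(G + 36) = (G + 9)/(36 + G) = (9 + G)/(36 + G))
f(37) + r(k)*1524 = -1/9 + ((9 + 22/3)/(36 + 22/3))*1524 = -1/9 + ((49/3)/(130/3))*1524 = -1/9 + ((3/130)*(49/3))*1524 = -1/9 + (49/130)*1524 = -1/9 + 37338/65 = 335977/585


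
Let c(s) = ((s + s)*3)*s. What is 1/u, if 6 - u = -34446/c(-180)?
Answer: 32400/200141 ≈ 0.16189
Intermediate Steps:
c(s) = 6*s² (c(s) = ((2*s)*3)*s = (6*s)*s = 6*s²)
u = 200141/32400 (u = 6 - (-34446)/(6*(-180)²) = 6 - (-34446)/(6*32400) = 6 - (-34446)/194400 = 6 - 1*(-5741/32400) = 6 + 5741/32400 = 200141/32400 ≈ 6.1772)
1/u = 1/(200141/32400) = 32400/200141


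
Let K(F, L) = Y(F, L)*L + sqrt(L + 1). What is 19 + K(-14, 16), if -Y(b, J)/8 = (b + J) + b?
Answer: 1555 + sqrt(17) ≈ 1559.1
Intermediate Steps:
Y(b, J) = -16*b - 8*J (Y(b, J) = -8*((b + J) + b) = -8*((J + b) + b) = -8*(J + 2*b) = -16*b - 8*J)
K(F, L) = sqrt(1 + L) + L*(-16*F - 8*L) (K(F, L) = (-16*F - 8*L)*L + sqrt(L + 1) = L*(-16*F - 8*L) + sqrt(1 + L) = sqrt(1 + L) + L*(-16*F - 8*L))
19 + K(-14, 16) = 19 + (sqrt(1 + 16) - 8*16*(16 + 2*(-14))) = 19 + (sqrt(17) - 8*16*(16 - 28)) = 19 + (sqrt(17) - 8*16*(-12)) = 19 + (sqrt(17) + 1536) = 19 + (1536 + sqrt(17)) = 1555 + sqrt(17)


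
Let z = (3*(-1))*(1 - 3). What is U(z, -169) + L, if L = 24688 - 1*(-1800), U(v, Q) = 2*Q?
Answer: 26150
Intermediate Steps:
z = 6 (z = -3*(-2) = 6)
L = 26488 (L = 24688 + 1800 = 26488)
U(z, -169) + L = 2*(-169) + 26488 = -338 + 26488 = 26150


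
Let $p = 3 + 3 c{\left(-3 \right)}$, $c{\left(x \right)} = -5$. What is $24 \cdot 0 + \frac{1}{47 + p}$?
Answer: $\frac{1}{35} \approx 0.028571$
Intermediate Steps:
$p = -12$ ($p = 3 + 3 \left(-5\right) = 3 - 15 = -12$)
$24 \cdot 0 + \frac{1}{47 + p} = 24 \cdot 0 + \frac{1}{47 - 12} = 0 + \frac{1}{35} = \frac{1}{35}$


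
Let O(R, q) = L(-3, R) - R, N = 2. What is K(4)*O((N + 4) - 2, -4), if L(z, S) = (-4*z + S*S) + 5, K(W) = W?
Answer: 116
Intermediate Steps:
L(z, S) = 5 + S² - 4*z (L(z, S) = (-4*z + S²) + 5 = (S² - 4*z) + 5 = 5 + S² - 4*z)
O(R, q) = 17 + R² - R (O(R, q) = (5 + R² - 4*(-3)) - R = (5 + R² + 12) - R = (17 + R²) - R = 17 + R² - R)
K(4)*O((N + 4) - 2, -4) = 4*(17 + ((2 + 4) - 2)² - ((2 + 4) - 2)) = 4*(17 + (6 - 2)² - (6 - 2)) = 4*(17 + 4² - 1*4) = 4*(17 + 16 - 4) = 4*29 = 116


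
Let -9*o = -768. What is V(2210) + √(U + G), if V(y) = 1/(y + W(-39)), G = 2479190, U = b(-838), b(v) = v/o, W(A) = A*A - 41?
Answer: 1/3690 + √634670126/16 ≈ 1574.5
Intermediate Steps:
o = 256/3 (o = -⅑*(-768) = 256/3 ≈ 85.333)
W(A) = -41 + A² (W(A) = A² - 41 = -41 + A²)
b(v) = 3*v/256 (b(v) = v/(256/3) = v*(3/256) = 3*v/256)
U = -1257/128 (U = (3/256)*(-838) = -1257/128 ≈ -9.8203)
V(y) = 1/(1480 + y) (V(y) = 1/(y + (-41 + (-39)²)) = 1/(y + (-41 + 1521)) = 1/(y + 1480) = 1/(1480 + y))
V(2210) + √(U + G) = 1/(1480 + 2210) + √(-1257/128 + 2479190) = 1/3690 + √(317335063/128) = 1/3690 + √634670126/16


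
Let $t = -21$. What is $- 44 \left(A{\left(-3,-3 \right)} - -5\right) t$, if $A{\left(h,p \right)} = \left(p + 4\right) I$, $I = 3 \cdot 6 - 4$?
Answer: $17556$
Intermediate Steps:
$I = 14$ ($I = 18 - 4 = 14$)
$A{\left(h,p \right)} = 56 + 14 p$ ($A{\left(h,p \right)} = \left(p + 4\right) 14 = \left(4 + p\right) 14 = 56 + 14 p$)
$- 44 \left(A{\left(-3,-3 \right)} - -5\right) t = - 44 \left(\left(56 + 14 \left(-3\right)\right) - -5\right) \left(-21\right) = - 44 \left(\left(56 - 42\right) + 5\right) \left(-21\right) = - 44 \left(14 + 5\right) \left(-21\right) = \left(-44\right) 19 \left(-21\right) = \left(-836\right) \left(-21\right) = 17556$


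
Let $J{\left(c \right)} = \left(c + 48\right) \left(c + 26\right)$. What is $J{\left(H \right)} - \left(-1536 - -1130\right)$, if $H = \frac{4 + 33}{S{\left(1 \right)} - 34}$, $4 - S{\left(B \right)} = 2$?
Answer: $\frac{1607449}{1024} \approx 1569.8$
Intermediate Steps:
$S{\left(B \right)} = 2$ ($S{\left(B \right)} = 4 - 2 = 2$)
$H = - \frac{37}{32}$ ($H = \frac{4 + 33}{2 - 34} = \frac{37}{-32} = 37 \left(- \frac{1}{32}\right) = - \frac{37}{32} \approx -1.1563$)
$J{\left(c \right)} = \left(26 + c\right) \left(48 + c\right)$ ($J{\left(c \right)} = \left(48 + c\right) \left(26 + c\right) = \left(26 + c\right) \left(48 + c\right)$)
$J{\left(H \right)} - \left(-1536 - -1130\right) = \left(1248 + \left(- \frac{37}{32}\right)^{2} + 74 \left(- \frac{37}{32}\right)\right) - \left(-1536 - -1130\right) = \left(1248 + \frac{1369}{1024} - \frac{1369}{16}\right) - \left(-1536 + 1130\right) = \frac{1191705}{1024} - -406 = \frac{1191705}{1024} + 406 = \frac{1607449}{1024}$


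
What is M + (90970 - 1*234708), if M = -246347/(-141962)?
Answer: -20405087609/141962 ≈ -1.4374e+5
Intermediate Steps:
M = 246347/141962 (M = -246347*(-1/141962) = 246347/141962 ≈ 1.7353)
M + (90970 - 1*234708) = 246347/141962 + (90970 - 1*234708) = 246347/141962 + (90970 - 234708) = 246347/141962 - 143738 = -20405087609/141962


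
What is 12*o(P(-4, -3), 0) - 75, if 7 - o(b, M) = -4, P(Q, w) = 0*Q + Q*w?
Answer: 57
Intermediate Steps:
P(Q, w) = Q*w (P(Q, w) = 0 + Q*w = Q*w)
o(b, M) = 11 (o(b, M) = 7 - 1*(-4) = 7 + 4 = 11)
12*o(P(-4, -3), 0) - 75 = 12*11 - 75 = 132 - 75 = 57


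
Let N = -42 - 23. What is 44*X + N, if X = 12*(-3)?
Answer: -1649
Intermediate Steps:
N = -65
X = -36
44*X + N = 44*(-36) - 65 = -1584 - 65 = -1649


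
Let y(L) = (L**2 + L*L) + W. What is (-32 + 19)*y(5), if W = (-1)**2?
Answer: -663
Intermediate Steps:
W = 1
y(L) = 1 + 2*L**2 (y(L) = (L**2 + L*L) + 1 = (L**2 + L**2) + 1 = 2*L**2 + 1 = 1 + 2*L**2)
(-32 + 19)*y(5) = (-32 + 19)*(1 + 2*5**2) = -13*(1 + 2*25) = -13*(1 + 50) = -13*51 = -663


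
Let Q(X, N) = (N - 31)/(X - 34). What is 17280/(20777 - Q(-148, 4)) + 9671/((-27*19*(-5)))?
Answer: 2349295583/510487245 ≈ 4.6021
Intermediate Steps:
Q(X, N) = (-31 + N)/(-34 + X)
17280/(20777 - Q(-148, 4)) + 9671/((-27*19*(-5))) = 17280/(20777 - (-31 + 4)/(-34 - 148)) + 9671/((-27*19*(-5))) = 17280/(20777 - (-27)/(-182)) + 9671/((-513*(-5))) = 17280/(20777 - (-1)*(-27)/182) + 9671/2565 = 17280/(20777 - 1*27/182) + 9671*(1/2565) = 17280/(20777 - 27/182) + 509/135 = 17280/(3781387/182) + 509/135 = 17280*(182/3781387) + 509/135 = 3144960/3781387 + 509/135 = 2349295583/510487245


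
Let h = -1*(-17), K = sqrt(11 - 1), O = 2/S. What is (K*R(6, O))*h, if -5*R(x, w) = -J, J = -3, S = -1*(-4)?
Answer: -51*sqrt(10)/5 ≈ -32.255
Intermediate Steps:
S = 4
O = 1/2 (O = 2/4 = 2*(1/4) = 1/2 ≈ 0.50000)
K = sqrt(10) ≈ 3.1623
h = 17
R(x, w) = -3/5 (R(x, w) = -(-1)*(-3)/5 = -1/5*3 = -3/5)
(K*R(6, O))*h = (sqrt(10)*(-3/5))*17 = -3*sqrt(10)/5*17 = -51*sqrt(10)/5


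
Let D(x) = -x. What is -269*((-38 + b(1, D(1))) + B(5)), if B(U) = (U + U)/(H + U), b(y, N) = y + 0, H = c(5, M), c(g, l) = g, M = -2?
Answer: 9684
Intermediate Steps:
H = 5
b(y, N) = y
B(U) = 2*U/(5 + U) (B(U) = (U + U)/(5 + U) = (2*U)/(5 + U) = 2*U/(5 + U))
-269*((-38 + b(1, D(1))) + B(5)) = -269*((-38 + 1) + 2*5/(5 + 5)) = -269*(-37 + 2*5/10) = -269*(-37 + 2*5*(⅒)) = -269*(-37 + 1) = -269*(-36) = 9684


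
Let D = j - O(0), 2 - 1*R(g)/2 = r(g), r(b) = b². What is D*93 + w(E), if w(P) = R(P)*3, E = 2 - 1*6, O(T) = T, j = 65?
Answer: 5961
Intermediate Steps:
R(g) = 4 - 2*g²
D = 65 (D = 65 - 1*0 = 65 + 0 = 65)
E = -4 (E = 2 - 6 = -4)
w(P) = 12 - 6*P² (w(P) = (4 - 2*P²)*3 = 12 - 6*P²)
D*93 + w(E) = 65*93 + (12 - 6*(-4)²) = 6045 + (12 - 6*16) = 6045 + (12 - 96) = 6045 - 84 = 5961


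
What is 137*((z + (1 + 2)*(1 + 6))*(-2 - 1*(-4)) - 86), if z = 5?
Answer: -4658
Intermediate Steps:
137*((z + (1 + 2)*(1 + 6))*(-2 - 1*(-4)) - 86) = 137*((5 + (1 + 2)*(1 + 6))*(-2 - 1*(-4)) - 86) = 137*((5 + 3*7)*(-2 + 4) - 86) = 137*((5 + 21)*2 - 86) = 137*(26*2 - 86) = 137*(52 - 86) = 137*(-34) = -4658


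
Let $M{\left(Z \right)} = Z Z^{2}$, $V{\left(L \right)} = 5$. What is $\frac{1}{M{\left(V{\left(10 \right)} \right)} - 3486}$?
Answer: $- \frac{1}{3361} \approx -0.00029753$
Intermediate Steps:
$M{\left(Z \right)} = Z^{3}$
$\frac{1}{M{\left(V{\left(10 \right)} \right)} - 3486} = \frac{1}{5^{3} - 3486} = \frac{1}{125 - 3486} = \frac{1}{-3361} = - \frac{1}{3361}$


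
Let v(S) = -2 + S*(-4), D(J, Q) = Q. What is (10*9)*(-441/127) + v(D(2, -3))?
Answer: -38420/127 ≈ -302.52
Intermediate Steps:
v(S) = -2 - 4*S
(10*9)*(-441/127) + v(D(2, -3)) = (10*9)*(-441/127) + (-2 - 4*(-3)) = 90*(-441*1/127) + (-2 + 12) = 90*(-441/127) + 10 = -39690/127 + 10 = -38420/127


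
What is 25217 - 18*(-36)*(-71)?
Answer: -20791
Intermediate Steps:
25217 - 18*(-36)*(-71) = 25217 + 648*(-71) = 25217 - 46008 = -20791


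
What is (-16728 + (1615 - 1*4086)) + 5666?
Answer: -13533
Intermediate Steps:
(-16728 + (1615 - 1*4086)) + 5666 = (-16728 + (1615 - 4086)) + 5666 = (-16728 - 2471) + 5666 = -19199 + 5666 = -13533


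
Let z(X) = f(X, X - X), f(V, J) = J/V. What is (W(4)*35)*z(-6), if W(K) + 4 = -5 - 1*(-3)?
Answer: 0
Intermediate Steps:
W(K) = -6 (W(K) = -4 + (-5 - 1*(-3)) = -4 + (-5 + 3) = -4 - 2 = -6)
z(X) = 0 (z(X) = (X - X)/X = 0/X = 0)
(W(4)*35)*z(-6) = -6*35*0 = -210*0 = 0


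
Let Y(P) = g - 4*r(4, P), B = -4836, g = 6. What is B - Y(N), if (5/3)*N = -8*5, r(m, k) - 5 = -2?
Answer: -4830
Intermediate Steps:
r(m, k) = 3 (r(m, k) = 5 - 2 = 3)
N = -24 (N = 3*(-8*5)/5 = (⅗)*(-40) = -24)
Y(P) = -6 (Y(P) = 6 - 4*3 = 6 - 12 = -6)
B - Y(N) = -4836 - 1*(-6) = -4836 + 6 = -4830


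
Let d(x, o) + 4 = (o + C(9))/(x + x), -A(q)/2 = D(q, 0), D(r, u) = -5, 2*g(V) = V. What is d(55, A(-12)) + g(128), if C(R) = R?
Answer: 6619/110 ≈ 60.173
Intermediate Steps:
g(V) = V/2
A(q) = 10 (A(q) = -2*(-5) = 10)
d(x, o) = -4 + (9 + o)/(2*x) (d(x, o) = -4 + (o + 9)/(x + x) = -4 + (9 + o)/((2*x)) = -4 + (9 + o)*(1/(2*x)) = -4 + (9 + o)/(2*x))
d(55, A(-12)) + g(128) = (1/2)*(9 + 10 - 8*55)/55 + (1/2)*128 = (1/2)*(1/55)*(9 + 10 - 440) + 64 = (1/2)*(1/55)*(-421) + 64 = -421/110 + 64 = 6619/110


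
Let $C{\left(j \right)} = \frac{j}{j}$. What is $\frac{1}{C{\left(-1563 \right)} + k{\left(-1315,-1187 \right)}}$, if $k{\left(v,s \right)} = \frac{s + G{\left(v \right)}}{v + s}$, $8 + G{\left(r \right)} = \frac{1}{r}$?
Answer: $\frac{1645065}{2430778} \approx 0.67676$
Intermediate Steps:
$G{\left(r \right)} = -8 + \frac{1}{r}$
$C{\left(j \right)} = 1$
$k{\left(v,s \right)} = \frac{-8 + s + \frac{1}{v}}{s + v}$ ($k{\left(v,s \right)} = \frac{s - \left(8 - \frac{1}{v}\right)}{v + s} = \frac{-8 + s + \frac{1}{v}}{s + v}$)
$\frac{1}{C{\left(-1563 \right)} + k{\left(-1315,-1187 \right)}} = \frac{1}{1 + \frac{1 - 1315 \left(-8 - 1187\right)}{\left(-1315\right) \left(-1187 - 1315\right)}} = \frac{1}{1 - \frac{1 - -1571425}{1315 \left(-2502\right)}} = \frac{1}{1 - - \frac{1 + 1571425}{3290130}} = \frac{1}{1 - \left(- \frac{1}{3290130}\right) 1571426} = \frac{1}{1 + \frac{785713}{1645065}} = \frac{1}{\frac{2430778}{1645065}} = \frac{1645065}{2430778}$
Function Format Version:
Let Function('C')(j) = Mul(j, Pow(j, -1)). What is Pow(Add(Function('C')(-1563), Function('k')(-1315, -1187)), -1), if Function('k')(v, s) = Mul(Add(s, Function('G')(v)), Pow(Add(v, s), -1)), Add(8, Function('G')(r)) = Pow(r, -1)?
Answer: Rational(1645065, 2430778) ≈ 0.67676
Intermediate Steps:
Function('G')(r) = Add(-8, Pow(r, -1))
Function('C')(j) = 1
Function('k')(v, s) = Mul(Pow(Add(s, v), -1), Add(-8, s, Pow(v, -1))) (Function('k')(v, s) = Mul(Add(s, Add(-8, Pow(v, -1))), Pow(Add(v, s), -1)) = Mul(Add(-8, s, Pow(v, -1)), Pow(Add(s, v), -1)) = Mul(Pow(Add(s, v), -1), Add(-8, s, Pow(v, -1))))
Pow(Add(Function('C')(-1563), Function('k')(-1315, -1187)), -1) = Pow(Add(1, Mul(Pow(-1315, -1), Pow(Add(-1187, -1315), -1), Add(1, Mul(-1315, Add(-8, -1187))))), -1) = Pow(Add(1, Mul(Rational(-1, 1315), Pow(-2502, -1), Add(1, Mul(-1315, -1195)))), -1) = Pow(Add(1, Mul(Rational(-1, 1315), Rational(-1, 2502), Add(1, 1571425))), -1) = Pow(Add(1, Mul(Rational(-1, 1315), Rational(-1, 2502), 1571426)), -1) = Pow(Add(1, Rational(785713, 1645065)), -1) = Pow(Rational(2430778, 1645065), -1) = Rational(1645065, 2430778)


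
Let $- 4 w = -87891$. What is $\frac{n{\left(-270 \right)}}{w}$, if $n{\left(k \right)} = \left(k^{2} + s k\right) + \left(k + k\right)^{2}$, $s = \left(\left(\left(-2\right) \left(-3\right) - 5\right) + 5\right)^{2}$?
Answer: $\frac{473040}{29297} \approx 16.146$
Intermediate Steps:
$w = \frac{87891}{4}$ ($w = \left(- \frac{1}{4}\right) \left(-87891\right) = \frac{87891}{4} \approx 21973.0$)
$s = 36$ ($s = \left(\left(6 - 5\right) + 5\right)^{2} = \left(1 + 5\right)^{2} = 6^{2} = 36$)
$n{\left(k \right)} = 5 k^{2} + 36 k$ ($n{\left(k \right)} = \left(k^{2} + 36 k\right) + \left(k + k\right)^{2} = \left(k^{2} + 36 k\right) + \left(2 k\right)^{2} = \left(k^{2} + 36 k\right) + 4 k^{2} = 5 k^{2} + 36 k$)
$\frac{n{\left(-270 \right)}}{w} = \frac{\left(-270\right) \left(36 + 5 \left(-270\right)\right)}{\frac{87891}{4}} = - 270 \left(36 - 1350\right) \frac{4}{87891} = \left(-270\right) \left(-1314\right) \frac{4}{87891} = 354780 \cdot \frac{4}{87891} = \frac{473040}{29297}$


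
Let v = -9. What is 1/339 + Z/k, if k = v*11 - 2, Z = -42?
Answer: 14339/34239 ≈ 0.41879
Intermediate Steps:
k = -101 (k = -9*11 - 2 = -99 - 2 = -101)
1/339 + Z/k = 1/339 - 42/(-101) = 1*(1/339) - 42*(-1/101) = 1/339 + 42/101 = 14339/34239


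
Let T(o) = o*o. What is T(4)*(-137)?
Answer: -2192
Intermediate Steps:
T(o) = o**2
T(4)*(-137) = 4**2*(-137) = 16*(-137) = -2192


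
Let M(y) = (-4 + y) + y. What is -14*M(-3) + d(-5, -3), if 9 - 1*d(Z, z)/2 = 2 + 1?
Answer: 152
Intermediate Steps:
M(y) = -4 + 2*y
d(Z, z) = 12 (d(Z, z) = 18 - 2*(2 + 1) = 18 - 2*3 = 18 - 6 = 12)
-14*M(-3) + d(-5, -3) = -14*(-4 + 2*(-3)) + 12 = -14*(-4 - 6) + 12 = -14*(-10) + 12 = 140 + 12 = 152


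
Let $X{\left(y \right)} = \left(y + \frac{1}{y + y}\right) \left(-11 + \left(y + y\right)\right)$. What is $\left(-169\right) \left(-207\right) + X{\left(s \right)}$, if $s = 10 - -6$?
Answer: $\frac{1130229}{32} \approx 35320.0$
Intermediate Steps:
$s = 16$ ($s = 10 + 6 = 16$)
$X{\left(y \right)} = \left(-11 + 2 y\right) \left(y + \frac{1}{2 y}\right)$ ($X{\left(y \right)} = \left(y + \frac{1}{2 y}\right) \left(-11 + 2 y\right) = \left(-11 + 2 y\right) \left(y + \frac{1}{2 y}\right)$)
$\left(-169\right) \left(-207\right) + X{\left(s \right)} = \left(-169\right) \left(-207\right) + \left(1 - 176 + 2 \cdot 16^{2} - \frac{11}{2 \cdot 16}\right) = 34983 + \left(1 - 176 + 2 \cdot 256 - \frac{11}{32}\right) = 34983 + \left(1 - 176 + 512 - \frac{11}{32}\right) = 34983 + \frac{10773}{32} = \frac{1130229}{32}$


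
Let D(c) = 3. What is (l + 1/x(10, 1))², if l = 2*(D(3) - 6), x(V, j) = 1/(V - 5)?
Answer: 1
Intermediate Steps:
x(V, j) = 1/(-5 + V)
l = -6 (l = 2*(3 - 6) = 2*(-3) = -6)
(l + 1/x(10, 1))² = (-6 + 1/(1/(-5 + 10)))² = (-6 + 1/(1/5))² = (-6 + 1/(⅕))² = (-6 + 5)² = (-1)² = 1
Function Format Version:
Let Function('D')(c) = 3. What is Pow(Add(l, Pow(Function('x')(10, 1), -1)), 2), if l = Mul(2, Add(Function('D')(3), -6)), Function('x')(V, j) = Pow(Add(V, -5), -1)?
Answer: 1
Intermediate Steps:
Function('x')(V, j) = Pow(Add(-5, V), -1)
l = -6 (l = Mul(2, Add(3, -6)) = Mul(2, -3) = -6)
Pow(Add(l, Pow(Function('x')(10, 1), -1)), 2) = Pow(Add(-6, Pow(Pow(Add(-5, 10), -1), -1)), 2) = Pow(Add(-6, Pow(Pow(5, -1), -1)), 2) = Pow(Add(-6, Pow(Rational(1, 5), -1)), 2) = Pow(Add(-6, 5), 2) = Pow(-1, 2) = 1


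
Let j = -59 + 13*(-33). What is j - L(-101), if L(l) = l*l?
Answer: -10689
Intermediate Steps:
j = -488 (j = -59 - 429 = -488)
L(l) = l**2
j - L(-101) = -488 - 1*(-101)**2 = -488 - 1*10201 = -488 - 10201 = -10689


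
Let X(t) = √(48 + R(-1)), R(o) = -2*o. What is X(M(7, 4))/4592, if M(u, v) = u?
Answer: 5*√2/4592 ≈ 0.0015399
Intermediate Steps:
X(t) = 5*√2 (X(t) = √(48 - 2*(-1)) = √(48 + 2) = √50 = 5*√2)
X(M(7, 4))/4592 = (5*√2)/4592 = (5*√2)*(1/4592) = 5*√2/4592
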